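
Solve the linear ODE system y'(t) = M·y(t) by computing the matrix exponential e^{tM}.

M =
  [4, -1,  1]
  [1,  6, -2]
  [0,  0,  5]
e^{tM} =
  [-t*exp(5*t) + exp(5*t), -t*exp(5*t), t^2*exp(5*t)/2 + t*exp(5*t)]
  [t*exp(5*t), t*exp(5*t) + exp(5*t), -t^2*exp(5*t)/2 - 2*t*exp(5*t)]
  [0, 0, exp(5*t)]

Strategy: write M = P · J · P⁻¹ where J is a Jordan canonical form, so e^{tM} = P · e^{tJ} · P⁻¹, and e^{tJ} can be computed block-by-block.

M has Jordan form
J =
  [5, 1, 0]
  [0, 5, 1]
  [0, 0, 5]
(up to reordering of blocks).

Per-block formulas:
  For a 3×3 Jordan block J_3(5): exp(t · J_3(5)) = e^(5t)·(I + t·N + (t^2/2)·N^2), where N is the 3×3 nilpotent shift.

After assembling e^{tJ} and conjugating by P, we get:

e^{tM} =
  [-t*exp(5*t) + exp(5*t), -t*exp(5*t), t^2*exp(5*t)/2 + t*exp(5*t)]
  [t*exp(5*t), t*exp(5*t) + exp(5*t), -t^2*exp(5*t)/2 - 2*t*exp(5*t)]
  [0, 0, exp(5*t)]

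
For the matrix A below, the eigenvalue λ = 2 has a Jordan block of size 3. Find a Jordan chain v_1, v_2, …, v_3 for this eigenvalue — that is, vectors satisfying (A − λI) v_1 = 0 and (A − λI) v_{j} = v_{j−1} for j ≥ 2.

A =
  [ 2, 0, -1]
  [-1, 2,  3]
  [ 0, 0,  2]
A Jordan chain for λ = 2 of length 3:
v_1 = (0, 1, 0)ᵀ
v_2 = (-1, 3, 0)ᵀ
v_3 = (0, 0, 1)ᵀ

Let N = A − (2)·I. We want v_3 with N^3 v_3 = 0 but N^2 v_3 ≠ 0; then v_{j-1} := N · v_j for j = 3, …, 2.

Pick v_3 = (0, 0, 1)ᵀ.
Then v_2 = N · v_3 = (-1, 3, 0)ᵀ.
Then v_1 = N · v_2 = (0, 1, 0)ᵀ.

Sanity check: (A − (2)·I) v_1 = (0, 0, 0)ᵀ = 0. ✓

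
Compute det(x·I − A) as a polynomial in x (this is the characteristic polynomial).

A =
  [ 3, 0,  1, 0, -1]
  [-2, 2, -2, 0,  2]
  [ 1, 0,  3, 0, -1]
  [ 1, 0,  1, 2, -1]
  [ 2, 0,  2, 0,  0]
x^5 - 10*x^4 + 40*x^3 - 80*x^2 + 80*x - 32

Expanding det(x·I − A) (e.g. by cofactor expansion or by noting that A is similar to its Jordan form J, which has the same characteristic polynomial as A) gives
  χ_A(x) = x^5 - 10*x^4 + 40*x^3 - 80*x^2 + 80*x - 32
which factors as (x - 2)^5. The eigenvalues (with algebraic multiplicities) are λ = 2 with multiplicity 5.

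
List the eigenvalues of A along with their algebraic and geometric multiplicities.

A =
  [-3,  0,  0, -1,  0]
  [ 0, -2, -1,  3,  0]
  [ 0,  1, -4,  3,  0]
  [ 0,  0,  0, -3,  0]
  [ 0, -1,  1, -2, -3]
λ = -3: alg = 5, geom = 3

Step 1 — factor the characteristic polynomial to read off the algebraic multiplicities:
  χ_A(x) = (x + 3)^5

Step 2 — compute geometric multiplicities via the rank-nullity identity g(λ) = n − rank(A − λI):
  rank(A − (-3)·I) = 2, so dim ker(A − (-3)·I) = n − 2 = 3

Summary:
  λ = -3: algebraic multiplicity = 5, geometric multiplicity = 3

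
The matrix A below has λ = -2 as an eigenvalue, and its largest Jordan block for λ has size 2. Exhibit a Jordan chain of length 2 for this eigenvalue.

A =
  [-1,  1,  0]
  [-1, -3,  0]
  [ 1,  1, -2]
A Jordan chain for λ = -2 of length 2:
v_1 = (1, -1, 1)ᵀ
v_2 = (1, 0, 0)ᵀ

Let N = A − (-2)·I. We want v_2 with N^2 v_2 = 0 but N^1 v_2 ≠ 0; then v_{j-1} := N · v_j for j = 2, …, 2.

Pick v_2 = (1, 0, 0)ᵀ.
Then v_1 = N · v_2 = (1, -1, 1)ᵀ.

Sanity check: (A − (-2)·I) v_1 = (0, 0, 0)ᵀ = 0. ✓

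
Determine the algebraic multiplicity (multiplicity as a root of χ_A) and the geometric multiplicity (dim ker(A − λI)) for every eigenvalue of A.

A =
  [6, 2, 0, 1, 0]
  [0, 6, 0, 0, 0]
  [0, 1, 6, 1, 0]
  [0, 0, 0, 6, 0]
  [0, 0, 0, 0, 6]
λ = 6: alg = 5, geom = 3

Step 1 — factor the characteristic polynomial to read off the algebraic multiplicities:
  χ_A(x) = (x - 6)^5

Step 2 — compute geometric multiplicities via the rank-nullity identity g(λ) = n − rank(A − λI):
  rank(A − (6)·I) = 2, so dim ker(A − (6)·I) = n − 2 = 3

Summary:
  λ = 6: algebraic multiplicity = 5, geometric multiplicity = 3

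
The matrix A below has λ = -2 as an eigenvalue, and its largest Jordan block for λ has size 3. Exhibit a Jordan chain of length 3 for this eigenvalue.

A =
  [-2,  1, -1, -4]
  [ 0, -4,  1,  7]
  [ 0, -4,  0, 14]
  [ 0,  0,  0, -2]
A Jordan chain for λ = -2 of length 3:
v_1 = (2, 0, 0, 0)ᵀ
v_2 = (1, -2, -4, 0)ᵀ
v_3 = (0, 1, 0, 0)ᵀ

Let N = A − (-2)·I. We want v_3 with N^3 v_3 = 0 but N^2 v_3 ≠ 0; then v_{j-1} := N · v_j for j = 3, …, 2.

Pick v_3 = (0, 1, 0, 0)ᵀ.
Then v_2 = N · v_3 = (1, -2, -4, 0)ᵀ.
Then v_1 = N · v_2 = (2, 0, 0, 0)ᵀ.

Sanity check: (A − (-2)·I) v_1 = (0, 0, 0, 0)ᵀ = 0. ✓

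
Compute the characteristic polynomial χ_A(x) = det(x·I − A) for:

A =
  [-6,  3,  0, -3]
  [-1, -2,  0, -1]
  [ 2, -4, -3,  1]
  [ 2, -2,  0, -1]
x^4 + 12*x^3 + 54*x^2 + 108*x + 81

Expanding det(x·I − A) (e.g. by cofactor expansion or by noting that A is similar to its Jordan form J, which has the same characteristic polynomial as A) gives
  χ_A(x) = x^4 + 12*x^3 + 54*x^2 + 108*x + 81
which factors as (x + 3)^4. The eigenvalues (with algebraic multiplicities) are λ = -3 with multiplicity 4.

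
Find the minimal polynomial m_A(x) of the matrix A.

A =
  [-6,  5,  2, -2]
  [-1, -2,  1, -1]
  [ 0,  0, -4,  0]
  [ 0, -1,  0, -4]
x^3 + 12*x^2 + 48*x + 64

The characteristic polynomial is χ_A(x) = (x + 4)^4, so the eigenvalues are known. The minimal polynomial is
  m_A(x) = Π_λ (x − λ)^{k_λ}
where k_λ is the size of the *largest* Jordan block for λ (equivalently, the smallest k with (A − λI)^k v = 0 for every generalised eigenvector v of λ).

  λ = -4: largest Jordan block has size 3, contributing (x + 4)^3

So m_A(x) = (x + 4)^3 = x^3 + 12*x^2 + 48*x + 64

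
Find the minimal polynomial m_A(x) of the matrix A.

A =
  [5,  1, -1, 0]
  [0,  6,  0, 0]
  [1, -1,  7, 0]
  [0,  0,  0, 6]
x^2 - 12*x + 36

The characteristic polynomial is χ_A(x) = (x - 6)^4, so the eigenvalues are known. The minimal polynomial is
  m_A(x) = Π_λ (x − λ)^{k_λ}
where k_λ is the size of the *largest* Jordan block for λ (equivalently, the smallest k with (A − λI)^k v = 0 for every generalised eigenvector v of λ).

  λ = 6: largest Jordan block has size 2, contributing (x − 6)^2

So m_A(x) = (x - 6)^2 = x^2 - 12*x + 36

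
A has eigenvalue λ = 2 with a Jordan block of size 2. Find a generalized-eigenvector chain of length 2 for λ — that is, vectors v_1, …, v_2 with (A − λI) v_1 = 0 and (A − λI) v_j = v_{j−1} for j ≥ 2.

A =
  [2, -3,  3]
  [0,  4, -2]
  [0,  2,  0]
A Jordan chain for λ = 2 of length 2:
v_1 = (-3, 2, 2)ᵀ
v_2 = (0, 1, 0)ᵀ

Let N = A − (2)·I. We want v_2 with N^2 v_2 = 0 but N^1 v_2 ≠ 0; then v_{j-1} := N · v_j for j = 2, …, 2.

Pick v_2 = (0, 1, 0)ᵀ.
Then v_1 = N · v_2 = (-3, 2, 2)ᵀ.

Sanity check: (A − (2)·I) v_1 = (0, 0, 0)ᵀ = 0. ✓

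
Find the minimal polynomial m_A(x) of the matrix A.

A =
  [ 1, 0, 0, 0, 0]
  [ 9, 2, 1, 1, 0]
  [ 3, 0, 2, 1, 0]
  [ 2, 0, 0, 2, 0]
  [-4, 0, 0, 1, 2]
x^4 - 7*x^3 + 18*x^2 - 20*x + 8

The characteristic polynomial is χ_A(x) = (x - 2)^4*(x - 1), so the eigenvalues are known. The minimal polynomial is
  m_A(x) = Π_λ (x − λ)^{k_λ}
where k_λ is the size of the *largest* Jordan block for λ (equivalently, the smallest k with (A − λI)^k v = 0 for every generalised eigenvector v of λ).

  λ = 1: largest Jordan block has size 1, contributing (x − 1)
  λ = 2: largest Jordan block has size 3, contributing (x − 2)^3

So m_A(x) = (x - 2)^3*(x - 1) = x^4 - 7*x^3 + 18*x^2 - 20*x + 8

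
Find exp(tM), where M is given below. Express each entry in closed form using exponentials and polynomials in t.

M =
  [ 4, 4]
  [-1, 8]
e^{tM} =
  [-2*t*exp(6*t) + exp(6*t), 4*t*exp(6*t)]
  [-t*exp(6*t), 2*t*exp(6*t) + exp(6*t)]

Strategy: write M = P · J · P⁻¹ where J is a Jordan canonical form, so e^{tM} = P · e^{tJ} · P⁻¹, and e^{tJ} can be computed block-by-block.

M has Jordan form
J =
  [6, 1]
  [0, 6]
(up to reordering of blocks).

Per-block formulas:
  For a 2×2 Jordan block J_2(6): exp(t · J_2(6)) = e^(6t)·(I + t·N), where N is the 2×2 nilpotent shift.

After assembling e^{tJ} and conjugating by P, we get:

e^{tM} =
  [-2*t*exp(6*t) + exp(6*t), 4*t*exp(6*t)]
  [-t*exp(6*t), 2*t*exp(6*t) + exp(6*t)]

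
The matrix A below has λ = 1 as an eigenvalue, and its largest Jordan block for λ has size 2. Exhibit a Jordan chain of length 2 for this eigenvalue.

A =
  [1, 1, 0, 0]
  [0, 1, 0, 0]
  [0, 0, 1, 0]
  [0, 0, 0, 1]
A Jordan chain for λ = 1 of length 2:
v_1 = (1, 0, 0, 0)ᵀ
v_2 = (0, 1, 0, 0)ᵀ

Let N = A − (1)·I. We want v_2 with N^2 v_2 = 0 but N^1 v_2 ≠ 0; then v_{j-1} := N · v_j for j = 2, …, 2.

Pick v_2 = (0, 1, 0, 0)ᵀ.
Then v_1 = N · v_2 = (1, 0, 0, 0)ᵀ.

Sanity check: (A − (1)·I) v_1 = (0, 0, 0, 0)ᵀ = 0. ✓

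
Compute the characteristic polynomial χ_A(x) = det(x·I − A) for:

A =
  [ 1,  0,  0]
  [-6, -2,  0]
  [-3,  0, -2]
x^3 + 3*x^2 - 4

Expanding det(x·I − A) (e.g. by cofactor expansion or by noting that A is similar to its Jordan form J, which has the same characteristic polynomial as A) gives
  χ_A(x) = x^3 + 3*x^2 - 4
which factors as (x - 1)*(x + 2)^2. The eigenvalues (with algebraic multiplicities) are λ = -2 with multiplicity 2, λ = 1 with multiplicity 1.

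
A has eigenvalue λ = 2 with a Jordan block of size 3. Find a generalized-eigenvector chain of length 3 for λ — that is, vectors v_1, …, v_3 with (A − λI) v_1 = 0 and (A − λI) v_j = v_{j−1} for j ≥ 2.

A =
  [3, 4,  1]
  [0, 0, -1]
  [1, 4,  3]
A Jordan chain for λ = 2 of length 3:
v_1 = (2, -1, 2)ᵀ
v_2 = (1, 0, 1)ᵀ
v_3 = (1, 0, 0)ᵀ

Let N = A − (2)·I. We want v_3 with N^3 v_3 = 0 but N^2 v_3 ≠ 0; then v_{j-1} := N · v_j for j = 3, …, 2.

Pick v_3 = (1, 0, 0)ᵀ.
Then v_2 = N · v_3 = (1, 0, 1)ᵀ.
Then v_1 = N · v_2 = (2, -1, 2)ᵀ.

Sanity check: (A − (2)·I) v_1 = (0, 0, 0)ᵀ = 0. ✓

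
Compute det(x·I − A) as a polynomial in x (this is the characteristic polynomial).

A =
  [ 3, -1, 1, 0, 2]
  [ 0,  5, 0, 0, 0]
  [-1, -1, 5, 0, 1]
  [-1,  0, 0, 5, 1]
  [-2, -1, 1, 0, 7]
x^5 - 25*x^4 + 250*x^3 - 1250*x^2 + 3125*x - 3125

Expanding det(x·I − A) (e.g. by cofactor expansion or by noting that A is similar to its Jordan form J, which has the same characteristic polynomial as A) gives
  χ_A(x) = x^5 - 25*x^4 + 250*x^3 - 1250*x^2 + 3125*x - 3125
which factors as (x - 5)^5. The eigenvalues (with algebraic multiplicities) are λ = 5 with multiplicity 5.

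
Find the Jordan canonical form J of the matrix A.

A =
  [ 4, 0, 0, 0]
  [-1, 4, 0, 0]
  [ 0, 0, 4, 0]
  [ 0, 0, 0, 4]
J_2(4) ⊕ J_1(4) ⊕ J_1(4)

The characteristic polynomial is
  det(x·I − A) = x^4 - 16*x^3 + 96*x^2 - 256*x + 256 = (x - 4)^4

Eigenvalues and multiplicities (the geometric multiplicity of λ is n − rank(A − λI), which equals the number of Jordan blocks for λ):
  λ = 4: algebraic multiplicity = 4, geometric multiplicity = 3

Determining the block sizes for each eigenvalue:
  λ = 4: 3 blocks summing to 4 forces exactly one block of size 2 and the rest size 1 → block sizes [2, 1, 1]

Assembling the blocks gives a Jordan form
J =
  [4, 1, 0, 0]
  [0, 4, 0, 0]
  [0, 0, 4, 0]
  [0, 0, 0, 4]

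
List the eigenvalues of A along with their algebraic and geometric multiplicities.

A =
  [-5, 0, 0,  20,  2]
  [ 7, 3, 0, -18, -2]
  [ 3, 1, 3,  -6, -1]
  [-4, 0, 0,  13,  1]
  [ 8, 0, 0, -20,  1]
λ = 3: alg = 5, geom = 2

Step 1 — factor the characteristic polynomial to read off the algebraic multiplicities:
  χ_A(x) = (x - 3)^5

Step 2 — compute geometric multiplicities via the rank-nullity identity g(λ) = n − rank(A − λI):
  rank(A − (3)·I) = 3, so dim ker(A − (3)·I) = n − 3 = 2

Summary:
  λ = 3: algebraic multiplicity = 5, geometric multiplicity = 2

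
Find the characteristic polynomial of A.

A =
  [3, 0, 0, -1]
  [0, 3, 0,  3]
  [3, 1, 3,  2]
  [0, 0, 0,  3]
x^4 - 12*x^3 + 54*x^2 - 108*x + 81

Expanding det(x·I − A) (e.g. by cofactor expansion or by noting that A is similar to its Jordan form J, which has the same characteristic polynomial as A) gives
  χ_A(x) = x^4 - 12*x^3 + 54*x^2 - 108*x + 81
which factors as (x - 3)^4. The eigenvalues (with algebraic multiplicities) are λ = 3 with multiplicity 4.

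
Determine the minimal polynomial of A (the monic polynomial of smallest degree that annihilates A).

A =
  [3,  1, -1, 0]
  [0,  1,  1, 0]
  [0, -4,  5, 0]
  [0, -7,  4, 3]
x^3 - 9*x^2 + 27*x - 27

The characteristic polynomial is χ_A(x) = (x - 3)^4, so the eigenvalues are known. The minimal polynomial is
  m_A(x) = Π_λ (x − λ)^{k_λ}
where k_λ is the size of the *largest* Jordan block for λ (equivalently, the smallest k with (A − λI)^k v = 0 for every generalised eigenvector v of λ).

  λ = 3: largest Jordan block has size 3, contributing (x − 3)^3

So m_A(x) = (x - 3)^3 = x^3 - 9*x^2 + 27*x - 27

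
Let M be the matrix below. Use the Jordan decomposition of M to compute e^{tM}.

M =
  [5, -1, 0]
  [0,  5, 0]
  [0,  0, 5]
e^{tM} =
  [exp(5*t), -t*exp(5*t), 0]
  [0, exp(5*t), 0]
  [0, 0, exp(5*t)]

Strategy: write M = P · J · P⁻¹ where J is a Jordan canonical form, so e^{tM} = P · e^{tJ} · P⁻¹, and e^{tJ} can be computed block-by-block.

M has Jordan form
J =
  [5, 1, 0]
  [0, 5, 0]
  [0, 0, 5]
(up to reordering of blocks).

Per-block formulas:
  For a 2×2 Jordan block J_2(5): exp(t · J_2(5)) = e^(5t)·(I + t·N), where N is the 2×2 nilpotent shift.
  For a 1×1 block at λ = 5: exp(t · [5]) = [e^(5t)].

After assembling e^{tJ} and conjugating by P, we get:

e^{tM} =
  [exp(5*t), -t*exp(5*t), 0]
  [0, exp(5*t), 0]
  [0, 0, exp(5*t)]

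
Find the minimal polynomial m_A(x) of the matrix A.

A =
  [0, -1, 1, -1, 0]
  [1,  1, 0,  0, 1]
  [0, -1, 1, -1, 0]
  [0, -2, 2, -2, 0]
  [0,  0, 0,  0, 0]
x^3

The characteristic polynomial is χ_A(x) = x^5, so the eigenvalues are known. The minimal polynomial is
  m_A(x) = Π_λ (x − λ)^{k_λ}
where k_λ is the size of the *largest* Jordan block for λ (equivalently, the smallest k with (A − λI)^k v = 0 for every generalised eigenvector v of λ).

  λ = 0: largest Jordan block has size 3, contributing (x − 0)^3

So m_A(x) = x^3 = x^3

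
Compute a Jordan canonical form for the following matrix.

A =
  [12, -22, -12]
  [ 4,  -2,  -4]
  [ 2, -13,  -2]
J_1(0) ⊕ J_2(4)

The characteristic polynomial is
  det(x·I − A) = x^3 - 8*x^2 + 16*x = x*(x - 4)^2

Eigenvalues and multiplicities (the geometric multiplicity of λ is n − rank(A − λI), which equals the number of Jordan blocks for λ):
  λ = 0: algebraic multiplicity = 1, geometric multiplicity = 1
  λ = 4: algebraic multiplicity = 2, geometric multiplicity = 1

Determining the block sizes for each eigenvalue:
  λ = 0: one block (gm = 1), so the single block has size am = 1 → block sizes [1]
  λ = 4: one block (gm = 1), so the single block has size am = 2 → block sizes [2]

Assembling the blocks gives a Jordan form
J =
  [0, 0, 0]
  [0, 4, 1]
  [0, 0, 4]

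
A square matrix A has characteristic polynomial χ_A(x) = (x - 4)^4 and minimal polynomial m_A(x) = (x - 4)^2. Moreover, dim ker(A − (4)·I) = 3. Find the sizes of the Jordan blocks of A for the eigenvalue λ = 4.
Block sizes for λ = 4: [2, 1, 1]

Step 1 — from the characteristic polynomial, algebraic multiplicity of λ = 4 is 4. From dim ker(A − (4)·I) = 3, there are exactly 3 Jordan blocks for λ = 4.
Step 2 — from the minimal polynomial, the factor (x − 4)^2 tells us the largest block for λ = 4 has size 2.
Step 3 — with total size 4, 3 blocks, and largest block 2, the block sizes (in nonincreasing order) are [2, 1, 1].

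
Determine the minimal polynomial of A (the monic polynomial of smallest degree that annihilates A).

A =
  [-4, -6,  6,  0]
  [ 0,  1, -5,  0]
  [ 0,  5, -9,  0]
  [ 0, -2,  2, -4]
x^2 + 8*x + 16

The characteristic polynomial is χ_A(x) = (x + 4)^4, so the eigenvalues are known. The minimal polynomial is
  m_A(x) = Π_λ (x − λ)^{k_λ}
where k_λ is the size of the *largest* Jordan block for λ (equivalently, the smallest k with (A − λI)^k v = 0 for every generalised eigenvector v of λ).

  λ = -4: largest Jordan block has size 2, contributing (x + 4)^2

So m_A(x) = (x + 4)^2 = x^2 + 8*x + 16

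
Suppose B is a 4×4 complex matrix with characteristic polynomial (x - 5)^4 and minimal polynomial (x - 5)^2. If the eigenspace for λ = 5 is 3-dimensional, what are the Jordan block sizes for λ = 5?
Block sizes for λ = 5: [2, 1, 1]

Step 1 — from the characteristic polynomial, algebraic multiplicity of λ = 5 is 4. From dim ker(B − (5)·I) = 3, there are exactly 3 Jordan blocks for λ = 5.
Step 2 — from the minimal polynomial, the factor (x − 5)^2 tells us the largest block for λ = 5 has size 2.
Step 3 — with total size 4, 3 blocks, and largest block 2, the block sizes (in nonincreasing order) are [2, 1, 1].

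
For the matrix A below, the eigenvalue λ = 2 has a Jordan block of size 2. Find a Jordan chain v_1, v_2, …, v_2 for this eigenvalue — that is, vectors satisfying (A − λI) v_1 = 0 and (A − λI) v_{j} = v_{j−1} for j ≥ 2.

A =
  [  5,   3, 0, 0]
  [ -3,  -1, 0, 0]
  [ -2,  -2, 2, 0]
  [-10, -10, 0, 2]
A Jordan chain for λ = 2 of length 2:
v_1 = (3, -3, -2, -10)ᵀ
v_2 = (1, 0, 0, 0)ᵀ

Let N = A − (2)·I. We want v_2 with N^2 v_2 = 0 but N^1 v_2 ≠ 0; then v_{j-1} := N · v_j for j = 2, …, 2.

Pick v_2 = (1, 0, 0, 0)ᵀ.
Then v_1 = N · v_2 = (3, -3, -2, -10)ᵀ.

Sanity check: (A − (2)·I) v_1 = (0, 0, 0, 0)ᵀ = 0. ✓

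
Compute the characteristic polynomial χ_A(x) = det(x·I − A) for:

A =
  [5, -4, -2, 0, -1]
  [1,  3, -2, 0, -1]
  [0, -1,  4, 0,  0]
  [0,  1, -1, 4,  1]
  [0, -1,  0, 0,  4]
x^5 - 20*x^4 + 160*x^3 - 640*x^2 + 1280*x - 1024

Expanding det(x·I − A) (e.g. by cofactor expansion or by noting that A is similar to its Jordan form J, which has the same characteristic polynomial as A) gives
  χ_A(x) = x^5 - 20*x^4 + 160*x^3 - 640*x^2 + 1280*x - 1024
which factors as (x - 4)^5. The eigenvalues (with algebraic multiplicities) are λ = 4 with multiplicity 5.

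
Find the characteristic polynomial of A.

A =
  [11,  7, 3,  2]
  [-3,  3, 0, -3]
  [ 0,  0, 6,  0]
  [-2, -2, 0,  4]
x^4 - 24*x^3 + 216*x^2 - 864*x + 1296

Expanding det(x·I − A) (e.g. by cofactor expansion or by noting that A is similar to its Jordan form J, which has the same characteristic polynomial as A) gives
  χ_A(x) = x^4 - 24*x^3 + 216*x^2 - 864*x + 1296
which factors as (x - 6)^4. The eigenvalues (with algebraic multiplicities) are λ = 6 with multiplicity 4.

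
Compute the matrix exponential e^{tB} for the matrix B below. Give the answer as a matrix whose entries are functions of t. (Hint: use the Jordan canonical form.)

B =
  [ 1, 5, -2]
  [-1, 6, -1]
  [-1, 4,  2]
e^{tB} =
  [t^2*exp(3*t)/2 - 2*t*exp(3*t) + exp(3*t), -3*t^2*exp(3*t)/2 + 5*t*exp(3*t), t^2*exp(3*t)/2 - 2*t*exp(3*t)]
  [-t*exp(3*t), 3*t*exp(3*t) + exp(3*t), -t*exp(3*t)]
  [-t^2*exp(3*t)/2 - t*exp(3*t), 3*t^2*exp(3*t)/2 + 4*t*exp(3*t), -t^2*exp(3*t)/2 - t*exp(3*t) + exp(3*t)]

Strategy: write B = P · J · P⁻¹ where J is a Jordan canonical form, so e^{tB} = P · e^{tJ} · P⁻¹, and e^{tJ} can be computed block-by-block.

B has Jordan form
J =
  [3, 1, 0]
  [0, 3, 1]
  [0, 0, 3]
(up to reordering of blocks).

Per-block formulas:
  For a 3×3 Jordan block J_3(3): exp(t · J_3(3)) = e^(3t)·(I + t·N + (t^2/2)·N^2), where N is the 3×3 nilpotent shift.

After assembling e^{tJ} and conjugating by P, we get:

e^{tB} =
  [t^2*exp(3*t)/2 - 2*t*exp(3*t) + exp(3*t), -3*t^2*exp(3*t)/2 + 5*t*exp(3*t), t^2*exp(3*t)/2 - 2*t*exp(3*t)]
  [-t*exp(3*t), 3*t*exp(3*t) + exp(3*t), -t*exp(3*t)]
  [-t^2*exp(3*t)/2 - t*exp(3*t), 3*t^2*exp(3*t)/2 + 4*t*exp(3*t), -t^2*exp(3*t)/2 - t*exp(3*t) + exp(3*t)]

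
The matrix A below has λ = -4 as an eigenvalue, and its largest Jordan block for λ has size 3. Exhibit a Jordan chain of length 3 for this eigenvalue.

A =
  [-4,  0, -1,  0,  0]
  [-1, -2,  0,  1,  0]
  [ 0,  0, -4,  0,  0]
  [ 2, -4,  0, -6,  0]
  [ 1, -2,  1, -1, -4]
A Jordan chain for λ = -4 of length 3:
v_1 = (0, 1, 0, -2, -1)ᵀ
v_2 = (-1, 0, 0, 0, 1)ᵀ
v_3 = (0, 0, 1, 0, 0)ᵀ

Let N = A − (-4)·I. We want v_3 with N^3 v_3 = 0 but N^2 v_3 ≠ 0; then v_{j-1} := N · v_j for j = 3, …, 2.

Pick v_3 = (0, 0, 1, 0, 0)ᵀ.
Then v_2 = N · v_3 = (-1, 0, 0, 0, 1)ᵀ.
Then v_1 = N · v_2 = (0, 1, 0, -2, -1)ᵀ.

Sanity check: (A − (-4)·I) v_1 = (0, 0, 0, 0, 0)ᵀ = 0. ✓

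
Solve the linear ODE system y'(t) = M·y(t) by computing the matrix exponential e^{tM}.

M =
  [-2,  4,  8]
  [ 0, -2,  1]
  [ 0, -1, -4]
e^{tM} =
  [exp(-2*t), 4*t*exp(-3*t), 4*t*exp(-3*t) + 4*exp(-2*t) - 4*exp(-3*t)]
  [0, t*exp(-3*t) + exp(-3*t), t*exp(-3*t)]
  [0, -t*exp(-3*t), -t*exp(-3*t) + exp(-3*t)]

Strategy: write M = P · J · P⁻¹ where J is a Jordan canonical form, so e^{tM} = P · e^{tJ} · P⁻¹, and e^{tJ} can be computed block-by-block.

M has Jordan form
J =
  [-3,  1,  0]
  [ 0, -3,  0]
  [ 0,  0, -2]
(up to reordering of blocks).

Per-block formulas:
  For a 2×2 Jordan block J_2(-3): exp(t · J_2(-3)) = e^(-3t)·(I + t·N), where N is the 2×2 nilpotent shift.
  For a 1×1 block at λ = -2: exp(t · [-2]) = [e^(-2t)].

After assembling e^{tJ} and conjugating by P, we get:

e^{tM} =
  [exp(-2*t), 4*t*exp(-3*t), 4*t*exp(-3*t) + 4*exp(-2*t) - 4*exp(-3*t)]
  [0, t*exp(-3*t) + exp(-3*t), t*exp(-3*t)]
  [0, -t*exp(-3*t), -t*exp(-3*t) + exp(-3*t)]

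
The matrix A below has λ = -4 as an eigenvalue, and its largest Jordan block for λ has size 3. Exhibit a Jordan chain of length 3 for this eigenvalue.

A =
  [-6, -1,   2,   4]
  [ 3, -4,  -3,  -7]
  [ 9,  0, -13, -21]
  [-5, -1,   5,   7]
A Jordan chain for λ = -4 of length 3:
v_1 = (-1, 2, 6, -3)ᵀ
v_2 = (-2, 3, 9, -5)ᵀ
v_3 = (1, 0, 0, 0)ᵀ

Let N = A − (-4)·I. We want v_3 with N^3 v_3 = 0 but N^2 v_3 ≠ 0; then v_{j-1} := N · v_j for j = 3, …, 2.

Pick v_3 = (1, 0, 0, 0)ᵀ.
Then v_2 = N · v_3 = (-2, 3, 9, -5)ᵀ.
Then v_1 = N · v_2 = (-1, 2, 6, -3)ᵀ.

Sanity check: (A − (-4)·I) v_1 = (0, 0, 0, 0)ᵀ = 0. ✓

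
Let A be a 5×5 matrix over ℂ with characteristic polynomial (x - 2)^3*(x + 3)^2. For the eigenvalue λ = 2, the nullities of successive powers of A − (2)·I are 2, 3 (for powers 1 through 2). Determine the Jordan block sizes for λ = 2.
Block sizes for λ = 2: [2, 1]

From the dimensions of kernels of powers, the number of Jordan blocks of size at least j is d_j − d_{j−1} where d_j = dim ker(N^j) (with d_0 = 0). Computing the differences gives [2, 1].
The number of blocks of size exactly k is (#blocks of size ≥ k) − (#blocks of size ≥ k + 1), so the partition is: 1 block(s) of size 1, 1 block(s) of size 2.
In nonincreasing order the block sizes are [2, 1].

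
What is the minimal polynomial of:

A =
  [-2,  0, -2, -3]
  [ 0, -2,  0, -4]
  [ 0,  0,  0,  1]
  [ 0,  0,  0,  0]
x^3 + 2*x^2

The characteristic polynomial is χ_A(x) = x^2*(x + 2)^2, so the eigenvalues are known. The minimal polynomial is
  m_A(x) = Π_λ (x − λ)^{k_λ}
where k_λ is the size of the *largest* Jordan block for λ (equivalently, the smallest k with (A − λI)^k v = 0 for every generalised eigenvector v of λ).

  λ = -2: largest Jordan block has size 1, contributing (x + 2)
  λ = 0: largest Jordan block has size 2, contributing (x − 0)^2

So m_A(x) = x^2*(x + 2) = x^3 + 2*x^2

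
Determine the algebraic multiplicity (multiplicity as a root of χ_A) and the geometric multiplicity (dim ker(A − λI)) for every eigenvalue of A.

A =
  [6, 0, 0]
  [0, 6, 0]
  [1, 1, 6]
λ = 6: alg = 3, geom = 2

Step 1 — factor the characteristic polynomial to read off the algebraic multiplicities:
  χ_A(x) = (x - 6)^3

Step 2 — compute geometric multiplicities via the rank-nullity identity g(λ) = n − rank(A − λI):
  rank(A − (6)·I) = 1, so dim ker(A − (6)·I) = n − 1 = 2

Summary:
  λ = 6: algebraic multiplicity = 3, geometric multiplicity = 2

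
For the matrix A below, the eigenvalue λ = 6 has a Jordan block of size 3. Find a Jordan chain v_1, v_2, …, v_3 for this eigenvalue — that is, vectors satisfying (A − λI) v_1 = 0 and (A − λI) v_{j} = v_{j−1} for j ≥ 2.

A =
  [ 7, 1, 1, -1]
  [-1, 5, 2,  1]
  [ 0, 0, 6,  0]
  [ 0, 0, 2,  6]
A Jordan chain for λ = 6 of length 3:
v_1 = (1, -1, 0, 0)ᵀ
v_2 = (1, 2, 0, 2)ᵀ
v_3 = (0, 0, 1, 0)ᵀ

Let N = A − (6)·I. We want v_3 with N^3 v_3 = 0 but N^2 v_3 ≠ 0; then v_{j-1} := N · v_j for j = 3, …, 2.

Pick v_3 = (0, 0, 1, 0)ᵀ.
Then v_2 = N · v_3 = (1, 2, 0, 2)ᵀ.
Then v_1 = N · v_2 = (1, -1, 0, 0)ᵀ.

Sanity check: (A − (6)·I) v_1 = (0, 0, 0, 0)ᵀ = 0. ✓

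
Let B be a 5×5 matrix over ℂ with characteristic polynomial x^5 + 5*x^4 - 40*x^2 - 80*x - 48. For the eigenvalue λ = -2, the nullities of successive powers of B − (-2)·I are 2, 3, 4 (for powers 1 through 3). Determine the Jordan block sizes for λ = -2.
Block sizes for λ = -2: [3, 1]

From the dimensions of kernels of powers, the number of Jordan blocks of size at least j is d_j − d_{j−1} where d_j = dim ker(N^j) (with d_0 = 0). Computing the differences gives [2, 1, 1].
The number of blocks of size exactly k is (#blocks of size ≥ k) − (#blocks of size ≥ k + 1), so the partition is: 1 block(s) of size 1, 1 block(s) of size 3.
In nonincreasing order the block sizes are [3, 1].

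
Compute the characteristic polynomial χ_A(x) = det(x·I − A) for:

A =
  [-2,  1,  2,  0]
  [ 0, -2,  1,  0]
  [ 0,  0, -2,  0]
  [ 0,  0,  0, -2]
x^4 + 8*x^3 + 24*x^2 + 32*x + 16

Expanding det(x·I − A) (e.g. by cofactor expansion or by noting that A is similar to its Jordan form J, which has the same characteristic polynomial as A) gives
  χ_A(x) = x^4 + 8*x^3 + 24*x^2 + 32*x + 16
which factors as (x + 2)^4. The eigenvalues (with algebraic multiplicities) are λ = -2 with multiplicity 4.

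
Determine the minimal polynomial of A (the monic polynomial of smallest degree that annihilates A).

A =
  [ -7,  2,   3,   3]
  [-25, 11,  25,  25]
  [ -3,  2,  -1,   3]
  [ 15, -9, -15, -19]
x^3 + 12*x^2 + 48*x + 64

The characteristic polynomial is χ_A(x) = (x + 4)^4, so the eigenvalues are known. The minimal polynomial is
  m_A(x) = Π_λ (x − λ)^{k_λ}
where k_λ is the size of the *largest* Jordan block for λ (equivalently, the smallest k with (A − λI)^k v = 0 for every generalised eigenvector v of λ).

  λ = -4: largest Jordan block has size 3, contributing (x + 4)^3

So m_A(x) = (x + 4)^3 = x^3 + 12*x^2 + 48*x + 64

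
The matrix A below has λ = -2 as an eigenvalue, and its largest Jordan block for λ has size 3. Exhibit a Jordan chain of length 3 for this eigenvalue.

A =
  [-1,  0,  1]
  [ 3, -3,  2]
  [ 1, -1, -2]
A Jordan chain for λ = -2 of length 3:
v_1 = (2, 2, -2)ᵀ
v_2 = (1, 3, 1)ᵀ
v_3 = (1, 0, 0)ᵀ

Let N = A − (-2)·I. We want v_3 with N^3 v_3 = 0 but N^2 v_3 ≠ 0; then v_{j-1} := N · v_j for j = 3, …, 2.

Pick v_3 = (1, 0, 0)ᵀ.
Then v_2 = N · v_3 = (1, 3, 1)ᵀ.
Then v_1 = N · v_2 = (2, 2, -2)ᵀ.

Sanity check: (A − (-2)·I) v_1 = (0, 0, 0)ᵀ = 0. ✓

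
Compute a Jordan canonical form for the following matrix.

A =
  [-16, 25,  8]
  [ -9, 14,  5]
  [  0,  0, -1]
J_3(-1)

The characteristic polynomial is
  det(x·I − A) = x^3 + 3*x^2 + 3*x + 1 = (x + 1)^3

Eigenvalues and multiplicities (the geometric multiplicity of λ is n − rank(A − λI), which equals the number of Jordan blocks for λ):
  λ = -1: algebraic multiplicity = 3, geometric multiplicity = 1

Determining the block sizes for each eigenvalue:
  λ = -1: one block (gm = 1), so the single block has size am = 3 → block sizes [3]

Assembling the blocks gives a Jordan form
J =
  [-1,  1,  0]
  [ 0, -1,  1]
  [ 0,  0, -1]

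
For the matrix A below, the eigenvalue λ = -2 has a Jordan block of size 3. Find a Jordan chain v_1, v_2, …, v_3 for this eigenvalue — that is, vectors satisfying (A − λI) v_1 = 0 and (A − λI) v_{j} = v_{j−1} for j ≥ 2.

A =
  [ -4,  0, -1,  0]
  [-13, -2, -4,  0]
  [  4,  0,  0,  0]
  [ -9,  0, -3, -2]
A Jordan chain for λ = -2 of length 3:
v_1 = (0, 10, 0, 6)ᵀ
v_2 = (-2, -13, 4, -9)ᵀ
v_3 = (1, 0, 0, 0)ᵀ

Let N = A − (-2)·I. We want v_3 with N^3 v_3 = 0 but N^2 v_3 ≠ 0; then v_{j-1} := N · v_j for j = 3, …, 2.

Pick v_3 = (1, 0, 0, 0)ᵀ.
Then v_2 = N · v_3 = (-2, -13, 4, -9)ᵀ.
Then v_1 = N · v_2 = (0, 10, 0, 6)ᵀ.

Sanity check: (A − (-2)·I) v_1 = (0, 0, 0, 0)ᵀ = 0. ✓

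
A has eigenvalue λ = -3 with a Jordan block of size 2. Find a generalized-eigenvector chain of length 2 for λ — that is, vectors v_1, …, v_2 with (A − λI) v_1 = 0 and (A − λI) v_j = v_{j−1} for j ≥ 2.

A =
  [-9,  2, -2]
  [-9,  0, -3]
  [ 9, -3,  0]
A Jordan chain for λ = -3 of length 2:
v_1 = (-6, -9, 9)ᵀ
v_2 = (1, 0, 0)ᵀ

Let N = A − (-3)·I. We want v_2 with N^2 v_2 = 0 but N^1 v_2 ≠ 0; then v_{j-1} := N · v_j for j = 2, …, 2.

Pick v_2 = (1, 0, 0)ᵀ.
Then v_1 = N · v_2 = (-6, -9, 9)ᵀ.

Sanity check: (A − (-3)·I) v_1 = (0, 0, 0)ᵀ = 0. ✓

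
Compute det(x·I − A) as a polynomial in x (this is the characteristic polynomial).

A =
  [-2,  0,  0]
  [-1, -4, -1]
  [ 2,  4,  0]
x^3 + 6*x^2 + 12*x + 8

Expanding det(x·I − A) (e.g. by cofactor expansion or by noting that A is similar to its Jordan form J, which has the same characteristic polynomial as A) gives
  χ_A(x) = x^3 + 6*x^2 + 12*x + 8
which factors as (x + 2)^3. The eigenvalues (with algebraic multiplicities) are λ = -2 with multiplicity 3.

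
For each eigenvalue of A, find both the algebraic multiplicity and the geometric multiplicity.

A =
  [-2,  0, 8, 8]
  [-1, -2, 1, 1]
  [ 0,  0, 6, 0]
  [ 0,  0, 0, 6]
λ = -2: alg = 2, geom = 1; λ = 6: alg = 2, geom = 2

Step 1 — factor the characteristic polynomial to read off the algebraic multiplicities:
  χ_A(x) = (x - 6)^2*(x + 2)^2

Step 2 — compute geometric multiplicities via the rank-nullity identity g(λ) = n − rank(A − λI):
  rank(A − (-2)·I) = 3, so dim ker(A − (-2)·I) = n − 3 = 1
  rank(A − (6)·I) = 2, so dim ker(A − (6)·I) = n − 2 = 2

Summary:
  λ = -2: algebraic multiplicity = 2, geometric multiplicity = 1
  λ = 6: algebraic multiplicity = 2, geometric multiplicity = 2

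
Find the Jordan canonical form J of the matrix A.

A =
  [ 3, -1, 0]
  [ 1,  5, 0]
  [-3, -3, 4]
J_2(4) ⊕ J_1(4)

The characteristic polynomial is
  det(x·I − A) = x^3 - 12*x^2 + 48*x - 64 = (x - 4)^3

Eigenvalues and multiplicities (the geometric multiplicity of λ is n − rank(A − λI), which equals the number of Jordan blocks for λ):
  λ = 4: algebraic multiplicity = 3, geometric multiplicity = 2

Determining the block sizes for each eigenvalue:
  λ = 4: 2 blocks summing to 3 forces exactly one block of size 2 and the rest size 1 → block sizes [2, 1]

Assembling the blocks gives a Jordan form
J =
  [4, 1, 0]
  [0, 4, 0]
  [0, 0, 4]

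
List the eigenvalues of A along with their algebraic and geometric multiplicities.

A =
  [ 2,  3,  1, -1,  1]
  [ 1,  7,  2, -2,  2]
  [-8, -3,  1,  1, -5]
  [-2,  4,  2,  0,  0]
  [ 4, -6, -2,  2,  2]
λ = 2: alg = 4, geom = 2; λ = 4: alg = 1, geom = 1

Step 1 — factor the characteristic polynomial to read off the algebraic multiplicities:
  χ_A(x) = (x - 4)*(x - 2)^4

Step 2 — compute geometric multiplicities via the rank-nullity identity g(λ) = n − rank(A − λI):
  rank(A − (2)·I) = 3, so dim ker(A − (2)·I) = n − 3 = 2
  rank(A − (4)·I) = 4, so dim ker(A − (4)·I) = n − 4 = 1

Summary:
  λ = 2: algebraic multiplicity = 4, geometric multiplicity = 2
  λ = 4: algebraic multiplicity = 1, geometric multiplicity = 1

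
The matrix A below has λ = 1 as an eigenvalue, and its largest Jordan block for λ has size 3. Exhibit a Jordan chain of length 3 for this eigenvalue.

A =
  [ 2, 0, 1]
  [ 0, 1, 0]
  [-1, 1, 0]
A Jordan chain for λ = 1 of length 3:
v_1 = (1, 0, -1)ᵀ
v_2 = (0, 0, 1)ᵀ
v_3 = (0, 1, 0)ᵀ

Let N = A − (1)·I. We want v_3 with N^3 v_3 = 0 but N^2 v_3 ≠ 0; then v_{j-1} := N · v_j for j = 3, …, 2.

Pick v_3 = (0, 1, 0)ᵀ.
Then v_2 = N · v_3 = (0, 0, 1)ᵀ.
Then v_1 = N · v_2 = (1, 0, -1)ᵀ.

Sanity check: (A − (1)·I) v_1 = (0, 0, 0)ᵀ = 0. ✓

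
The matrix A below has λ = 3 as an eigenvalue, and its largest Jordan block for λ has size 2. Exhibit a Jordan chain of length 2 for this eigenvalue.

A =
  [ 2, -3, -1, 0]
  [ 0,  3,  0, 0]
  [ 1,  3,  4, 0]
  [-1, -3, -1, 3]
A Jordan chain for λ = 3 of length 2:
v_1 = (-1, 0, 1, -1)ᵀ
v_2 = (1, 0, 0, 0)ᵀ

Let N = A − (3)·I. We want v_2 with N^2 v_2 = 0 but N^1 v_2 ≠ 0; then v_{j-1} := N · v_j for j = 2, …, 2.

Pick v_2 = (1, 0, 0, 0)ᵀ.
Then v_1 = N · v_2 = (-1, 0, 1, -1)ᵀ.

Sanity check: (A − (3)·I) v_1 = (0, 0, 0, 0)ᵀ = 0. ✓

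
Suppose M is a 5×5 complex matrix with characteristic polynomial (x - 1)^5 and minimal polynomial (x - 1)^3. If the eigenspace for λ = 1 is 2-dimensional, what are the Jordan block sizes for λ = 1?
Block sizes for λ = 1: [3, 2]

Step 1 — from the characteristic polynomial, algebraic multiplicity of λ = 1 is 5. From dim ker(M − (1)·I) = 2, there are exactly 2 Jordan blocks for λ = 1.
Step 2 — from the minimal polynomial, the factor (x − 1)^3 tells us the largest block for λ = 1 has size 3.
Step 3 — with total size 5, 2 blocks, and largest block 3, the block sizes (in nonincreasing order) are [3, 2].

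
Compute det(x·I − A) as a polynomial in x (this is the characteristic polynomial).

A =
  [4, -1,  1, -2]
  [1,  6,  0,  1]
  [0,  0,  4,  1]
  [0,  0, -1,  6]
x^4 - 20*x^3 + 150*x^2 - 500*x + 625

Expanding det(x·I − A) (e.g. by cofactor expansion or by noting that A is similar to its Jordan form J, which has the same characteristic polynomial as A) gives
  χ_A(x) = x^4 - 20*x^3 + 150*x^2 - 500*x + 625
which factors as (x - 5)^4. The eigenvalues (with algebraic multiplicities) are λ = 5 with multiplicity 4.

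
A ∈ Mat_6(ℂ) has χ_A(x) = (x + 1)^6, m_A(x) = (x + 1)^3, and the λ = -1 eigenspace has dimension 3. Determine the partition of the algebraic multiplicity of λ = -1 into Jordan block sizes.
Block sizes for λ = -1: [3, 2, 1]

Step 1 — from the characteristic polynomial, algebraic multiplicity of λ = -1 is 6. From dim ker(A − (-1)·I) = 3, there are exactly 3 Jordan blocks for λ = -1.
Step 2 — from the minimal polynomial, the factor (x + 1)^3 tells us the largest block for λ = -1 has size 3.
Step 3 — with total size 6, 3 blocks, and largest block 3, the block sizes (in nonincreasing order) are [3, 2, 1].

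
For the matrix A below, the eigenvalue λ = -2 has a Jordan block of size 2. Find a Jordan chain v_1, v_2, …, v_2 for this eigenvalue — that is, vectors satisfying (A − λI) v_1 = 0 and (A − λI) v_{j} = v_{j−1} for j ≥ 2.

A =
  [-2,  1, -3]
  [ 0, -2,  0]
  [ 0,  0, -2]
A Jordan chain for λ = -2 of length 2:
v_1 = (1, 0, 0)ᵀ
v_2 = (0, 1, 0)ᵀ

Let N = A − (-2)·I. We want v_2 with N^2 v_2 = 0 but N^1 v_2 ≠ 0; then v_{j-1} := N · v_j for j = 2, …, 2.

Pick v_2 = (0, 1, 0)ᵀ.
Then v_1 = N · v_2 = (1, 0, 0)ᵀ.

Sanity check: (A − (-2)·I) v_1 = (0, 0, 0)ᵀ = 0. ✓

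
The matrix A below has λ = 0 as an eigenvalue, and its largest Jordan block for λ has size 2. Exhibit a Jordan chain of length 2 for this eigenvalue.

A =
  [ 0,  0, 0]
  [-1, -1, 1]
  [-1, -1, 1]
A Jordan chain for λ = 0 of length 2:
v_1 = (0, -1, -1)ᵀ
v_2 = (1, 0, 0)ᵀ

Let N = A − (0)·I. We want v_2 with N^2 v_2 = 0 but N^1 v_2 ≠ 0; then v_{j-1} := N · v_j for j = 2, …, 2.

Pick v_2 = (1, 0, 0)ᵀ.
Then v_1 = N · v_2 = (0, -1, -1)ᵀ.

Sanity check: (A − (0)·I) v_1 = (0, 0, 0)ᵀ = 0. ✓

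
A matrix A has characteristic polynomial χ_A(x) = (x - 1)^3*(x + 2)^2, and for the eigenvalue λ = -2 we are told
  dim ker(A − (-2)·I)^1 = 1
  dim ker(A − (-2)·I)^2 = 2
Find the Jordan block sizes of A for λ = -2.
Block sizes for λ = -2: [2]

From the dimensions of kernels of powers, the number of Jordan blocks of size at least j is d_j − d_{j−1} where d_j = dim ker(N^j) (with d_0 = 0). Computing the differences gives [1, 1].
The number of blocks of size exactly k is (#blocks of size ≥ k) − (#blocks of size ≥ k + 1), so the partition is: 1 block(s) of size 2.
In nonincreasing order the block sizes are [2].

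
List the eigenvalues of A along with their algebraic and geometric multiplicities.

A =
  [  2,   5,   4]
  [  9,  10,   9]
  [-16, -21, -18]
λ = -2: alg = 3, geom = 1

Step 1 — factor the characteristic polynomial to read off the algebraic multiplicities:
  χ_A(x) = (x + 2)^3

Step 2 — compute geometric multiplicities via the rank-nullity identity g(λ) = n − rank(A − λI):
  rank(A − (-2)·I) = 2, so dim ker(A − (-2)·I) = n − 2 = 1

Summary:
  λ = -2: algebraic multiplicity = 3, geometric multiplicity = 1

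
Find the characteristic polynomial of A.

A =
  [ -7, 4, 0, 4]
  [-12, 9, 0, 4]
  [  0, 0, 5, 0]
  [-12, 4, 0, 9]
x^4 - 16*x^3 + 90*x^2 - 200*x + 125

Expanding det(x·I − A) (e.g. by cofactor expansion or by noting that A is similar to its Jordan form J, which has the same characteristic polynomial as A) gives
  χ_A(x) = x^4 - 16*x^3 + 90*x^2 - 200*x + 125
which factors as (x - 5)^3*(x - 1). The eigenvalues (with algebraic multiplicities) are λ = 1 with multiplicity 1, λ = 5 with multiplicity 3.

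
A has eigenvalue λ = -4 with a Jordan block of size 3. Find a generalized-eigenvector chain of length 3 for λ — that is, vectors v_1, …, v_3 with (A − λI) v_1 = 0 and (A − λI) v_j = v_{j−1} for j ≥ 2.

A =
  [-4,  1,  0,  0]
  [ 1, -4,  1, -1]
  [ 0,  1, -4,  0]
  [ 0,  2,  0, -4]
A Jordan chain for λ = -4 of length 3:
v_1 = (1, 0, 1, 2)ᵀ
v_2 = (0, 1, 0, 0)ᵀ
v_3 = (1, 0, 0, 0)ᵀ

Let N = A − (-4)·I. We want v_3 with N^3 v_3 = 0 but N^2 v_3 ≠ 0; then v_{j-1} := N · v_j for j = 3, …, 2.

Pick v_3 = (1, 0, 0, 0)ᵀ.
Then v_2 = N · v_3 = (0, 1, 0, 0)ᵀ.
Then v_1 = N · v_2 = (1, 0, 1, 2)ᵀ.

Sanity check: (A − (-4)·I) v_1 = (0, 0, 0, 0)ᵀ = 0. ✓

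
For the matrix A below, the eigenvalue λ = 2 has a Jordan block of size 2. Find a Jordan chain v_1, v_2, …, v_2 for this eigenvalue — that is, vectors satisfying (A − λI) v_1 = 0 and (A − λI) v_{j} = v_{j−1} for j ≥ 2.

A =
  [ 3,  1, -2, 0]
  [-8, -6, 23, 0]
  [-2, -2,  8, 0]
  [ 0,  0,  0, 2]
A Jordan chain for λ = 2 of length 2:
v_1 = (1, -1, 0, 0)ᵀ
v_2 = (3, 0, 1, 0)ᵀ

Let N = A − (2)·I. We want v_2 with N^2 v_2 = 0 but N^1 v_2 ≠ 0; then v_{j-1} := N · v_j for j = 2, …, 2.

Pick v_2 = (3, 0, 1, 0)ᵀ.
Then v_1 = N · v_2 = (1, -1, 0, 0)ᵀ.

Sanity check: (A − (2)·I) v_1 = (0, 0, 0, 0)ᵀ = 0. ✓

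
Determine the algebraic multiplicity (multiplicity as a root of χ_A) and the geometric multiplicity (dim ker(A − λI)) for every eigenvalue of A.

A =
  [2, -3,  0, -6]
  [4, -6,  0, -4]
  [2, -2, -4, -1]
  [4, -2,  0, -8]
λ = -4: alg = 4, geom = 2

Step 1 — factor the characteristic polynomial to read off the algebraic multiplicities:
  χ_A(x) = (x + 4)^4

Step 2 — compute geometric multiplicities via the rank-nullity identity g(λ) = n − rank(A − λI):
  rank(A − (-4)·I) = 2, so dim ker(A − (-4)·I) = n − 2 = 2

Summary:
  λ = -4: algebraic multiplicity = 4, geometric multiplicity = 2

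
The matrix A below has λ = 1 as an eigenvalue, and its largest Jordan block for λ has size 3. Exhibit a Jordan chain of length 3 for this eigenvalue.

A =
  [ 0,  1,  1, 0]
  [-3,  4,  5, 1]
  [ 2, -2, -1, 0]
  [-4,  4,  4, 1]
A Jordan chain for λ = 1 of length 3:
v_1 = (2, 6, -4, 8)ᵀ
v_2 = (1, 5, -2, 4)ᵀ
v_3 = (0, 0, 1, 0)ᵀ

Let N = A − (1)·I. We want v_3 with N^3 v_3 = 0 but N^2 v_3 ≠ 0; then v_{j-1} := N · v_j for j = 3, …, 2.

Pick v_3 = (0, 0, 1, 0)ᵀ.
Then v_2 = N · v_3 = (1, 5, -2, 4)ᵀ.
Then v_1 = N · v_2 = (2, 6, -4, 8)ᵀ.

Sanity check: (A − (1)·I) v_1 = (0, 0, 0, 0)ᵀ = 0. ✓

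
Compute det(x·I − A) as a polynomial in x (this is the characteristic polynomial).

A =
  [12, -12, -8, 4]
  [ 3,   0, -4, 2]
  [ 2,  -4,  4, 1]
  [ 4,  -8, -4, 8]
x^4 - 24*x^3 + 216*x^2 - 864*x + 1296

Expanding det(x·I − A) (e.g. by cofactor expansion or by noting that A is similar to its Jordan form J, which has the same characteristic polynomial as A) gives
  χ_A(x) = x^4 - 24*x^3 + 216*x^2 - 864*x + 1296
which factors as (x - 6)^4. The eigenvalues (with algebraic multiplicities) are λ = 6 with multiplicity 4.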